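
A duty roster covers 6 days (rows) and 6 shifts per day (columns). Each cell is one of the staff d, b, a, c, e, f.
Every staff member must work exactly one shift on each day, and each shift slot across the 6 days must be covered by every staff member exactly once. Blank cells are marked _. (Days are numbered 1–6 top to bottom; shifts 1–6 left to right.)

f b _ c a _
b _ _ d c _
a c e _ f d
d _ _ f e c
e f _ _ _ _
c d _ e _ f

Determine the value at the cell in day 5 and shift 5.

d

Day 1, shift 3: day 1 has {b, a, c, f} and shift 3 has {e}, leaving only d.
Day 1, shift 6: day 1 has {d, b, a, c, f} and shift 6 has {d, c, f}, leaving only e.
Day 2, shift 6: day 2 has {d, b, c} and shift 6 has {d, c, e, f}, leaving only a.
Day 2, shift 2: day 2 has {d, b, a, c} and shift 2 has {d, b, c, f}, leaving only e.
Day 2, shift 3: day 2 has {d, b, a, c, e} and shift 3 has {d, e}, leaving only f.
Day 3, shift 4: day 3 has {d, a, c, e, f} and shift 4 has {d, c, e, f}, leaving only b.
Day 4, shift 2: day 4 has {d, c, e, f} and shift 2 has {d, b, c, e, f}, leaving only a.
Day 4, shift 3: day 4 has {d, a, c, e, f} and shift 3 has {d, e, f}, leaving only b.
Day 5, shift 4: day 5 has {e, f} and shift 4 has {d, b, c, e, f}, leaving only a.
Day 5, shift 3: day 5 has {a, e, f} and shift 3 has {d, b, e, f}, leaving only c.
Day 5, shift 6: day 5 has {a, c, e, f} and shift 6 has {d, a, c, e, f}, leaving only b.
Day 5 already has {b, a, c, e, f} and shift 5 already has {a, c, e, f}, so day 5, shift 5 must be d.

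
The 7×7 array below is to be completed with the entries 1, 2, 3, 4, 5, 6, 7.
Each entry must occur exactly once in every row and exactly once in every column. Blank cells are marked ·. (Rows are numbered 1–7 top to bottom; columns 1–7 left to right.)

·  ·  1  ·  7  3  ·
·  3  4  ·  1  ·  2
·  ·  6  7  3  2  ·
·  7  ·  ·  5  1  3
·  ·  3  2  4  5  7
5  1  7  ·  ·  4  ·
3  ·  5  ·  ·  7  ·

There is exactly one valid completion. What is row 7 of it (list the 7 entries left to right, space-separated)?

3 2 5 1 6 7 4

Row 2, column 6: row 2 has {1, 2, 3, 4} and column 6 has {1, 2, 3, 4, 5, 7}, leaving only 6.
Row 2, column 1: row 2 has {1, 2, 3, 4, 6} and column 1 has {3, 5}, leaving only 7.
Row 2, column 4: row 2 has {1, 2, 3, 4, 6, 7} and column 4 has {2, 7}, leaving only 5.
Row 4, column 3: row 4 has {1, 3, 5, 7} and column 3 has {1, 3, 4, 5, 6, 7}, leaving only 2.
Row 5, column 2: row 5 has {2, 3, 4, 5, 7} and column 2 has {1, 3, 7}, leaving only 6.
Row 5, column 1: row 5 has {2, 3, 4, 5, 6, 7} and column 1 has {3, 5, 7}, leaving only 1.
Row 3, column 1: row 3 has {2, 3, 6, 7} and column 1 has {1, 3, 5, 7}, leaving only 4.
Row 3, column 2: row 3 has {2, 3, 4, 6, 7} and column 2 has {1, 3, 6, 7}, leaving only 5.
Row 3, column 7: row 3 has {2, 3, 4, 5, 6, 7} and column 7 has {2, 3, 7}, leaving only 1.
Row 4, column 1: row 4 has {1, 2, 3, 5, 7} and column 1 has {1, 3, 4, 5, 7}, leaving only 6.
Row 1, column 1: row 1 has {1, 3, 7} and column 1 has {1, 3, 4, 5, 6, 7}, leaving only 2.
Row 1, column 2: row 1 has {1, 2, 3, 7} and column 2 has {1, 3, 5, 6, 7}, leaving only 4.
Row 7, column 2: row 7 has {3, 5, 7} and column 2 has {1, 3, 4, 5, 6, 7}, leaving only 2.
Row 7, column 5: row 7 has {2, 3, 5, 7} and column 5 has {1, 3, 4, 5, 7}, leaving only 6.
Row 7, column 7: row 7 has {2, 3, 5, 6, 7} and column 7 has {1, 2, 3, 7}, leaving only 4.
Row 7, column 4: row 7 has {2, 3, 4, 5, 6, 7} and column 4 has {2, 5, 7}, leaving only 1.
So row 7 reads: 3 2 5 1 6 7 4.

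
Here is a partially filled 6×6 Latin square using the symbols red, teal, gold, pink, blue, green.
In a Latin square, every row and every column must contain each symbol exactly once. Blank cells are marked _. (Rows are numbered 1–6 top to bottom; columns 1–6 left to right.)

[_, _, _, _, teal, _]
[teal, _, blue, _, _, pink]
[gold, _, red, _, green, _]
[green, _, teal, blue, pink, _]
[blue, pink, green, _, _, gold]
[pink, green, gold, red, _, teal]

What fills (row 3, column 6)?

blue

Row 3 already has {red, gold, green} and column 6 already has {teal, gold, pink}, so row 3, column 6 must be blue.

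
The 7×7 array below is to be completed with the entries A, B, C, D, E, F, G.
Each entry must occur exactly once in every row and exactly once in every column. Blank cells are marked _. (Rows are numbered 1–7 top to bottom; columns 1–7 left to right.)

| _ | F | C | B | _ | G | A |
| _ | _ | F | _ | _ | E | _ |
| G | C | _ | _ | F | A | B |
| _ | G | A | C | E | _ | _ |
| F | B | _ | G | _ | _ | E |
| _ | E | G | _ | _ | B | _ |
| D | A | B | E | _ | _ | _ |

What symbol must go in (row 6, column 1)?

Row 1, column 1: row 1 has {A, B, C, F, G} and column 1 has {D, F, G}, leaving only E.
Row 1, column 5: row 1 has {A, B, C, E, F, G} and column 5 has {E, F}, leaving only D.
Row 2, column 2: row 2 has {E, F} and column 2 has {A, B, C, E, F, G}, leaving only D.
Row 2, column 4: row 2 has {D, E, F} and column 4 has {B, C, E, G}, leaving only A.
Row 3, column 4: row 3 has {A, B, C, F, G} and column 4 has {A, B, C, E, G}, leaving only D.
Row 3, column 3: row 3 has {A, B, C, D, F, G} and column 3 has {A, B, C, F, G}, leaving only E.
Row 4, column 1: row 4 has {A, C, E, G} and column 1 has {D, E, F, G}, leaving only B.
Row 2, column 1: row 2 has {A, D, E, F} and column 1 has {B, D, E, F, G}, leaving only C.
Row 6 already has {B, E, G} and column 1 already has {B, C, D, E, F, G}, so row 6, column 1 must be A.

A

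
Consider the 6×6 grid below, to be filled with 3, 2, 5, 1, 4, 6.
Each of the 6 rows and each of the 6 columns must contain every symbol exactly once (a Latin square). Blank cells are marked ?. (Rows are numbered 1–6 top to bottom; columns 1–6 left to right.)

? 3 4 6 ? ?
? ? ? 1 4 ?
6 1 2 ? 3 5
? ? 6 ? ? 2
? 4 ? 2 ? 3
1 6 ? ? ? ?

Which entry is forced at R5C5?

6

Row 1, column 6: row 1 has {3, 4, 6} and column 6 has {3, 2, 5}, leaving only 1.
Row 2, column 6: row 2 has {1, 4} and column 6 has {3, 2, 5, 1}, leaving only 6.
Row 3, column 4: row 3 has {3, 2, 5, 1, 6} and column 4 has {2, 1, 6}, leaving only 4.
Row 4, column 2: row 4 has {2, 6} and column 2 has {3, 1, 4, 6}, leaving only 5.
Row 2, column 2: row 2 has {1, 4, 6} and column 2 has {3, 5, 1, 4, 6}, leaving only 2.
Row 4, column 4: row 4 has {2, 5, 6} and column 4 has {2, 1, 4, 6}, leaving only 3.
Row 4, column 1: row 4 has {3, 2, 5, 6} and column 1 has {1, 6}, leaving only 4.
Row 4, column 5: row 4 has {3, 2, 5, 4, 6} and column 5 has {3, 4}, leaving only 1.
Row 5, column 1: row 5 has {3, 2, 4} and column 1 has {1, 4, 6}, leaving only 5.
Row 5 already has {3, 2, 5, 4} and column 5 already has {3, 1, 4}, so row 5, column 5 must be 6.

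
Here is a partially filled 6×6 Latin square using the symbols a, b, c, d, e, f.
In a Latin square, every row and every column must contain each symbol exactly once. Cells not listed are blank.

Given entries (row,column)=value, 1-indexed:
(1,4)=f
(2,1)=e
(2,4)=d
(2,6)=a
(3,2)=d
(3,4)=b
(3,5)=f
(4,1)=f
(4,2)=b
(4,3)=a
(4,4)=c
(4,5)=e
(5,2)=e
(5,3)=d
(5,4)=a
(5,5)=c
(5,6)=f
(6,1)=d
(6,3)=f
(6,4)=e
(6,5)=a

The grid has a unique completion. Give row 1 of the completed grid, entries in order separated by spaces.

c a b f d e

Row 2, column 5: row 2 has {a, d, e} and column 5 has {a, c, e, f}, leaving only b.
Row 1, column 5: row 1 has {f} and column 5 has {a, b, c, e, f}, leaving only d.
Row 2, column 3: row 2 has {a, b, d, e} and column 3 has {a, d, f}, leaving only c.
Row 2, column 2: row 2 has {a, b, c, d, e} and column 2 has {b, d, e}, leaving only f.
Row 3, column 3: row 3 has {b, d, f} and column 3 has {a, c, d, f}, leaving only e.
Row 1, column 3: row 1 has {d, f} and column 3 has {a, c, d, e, f}, leaving only b.
Row 3, column 6: row 3 has {b, d, e, f} and column 6 has {a, f}, leaving only c.
Row 1, column 6: row 1 has {b, d, f} and column 6 has {a, c, f}, leaving only e.
Row 3, column 1: row 3 has {b, c, d, e, f} and column 1 has {d, e, f}, leaving only a.
Row 1, column 1: row 1 has {b, d, e, f} and column 1 has {a, d, e, f}, leaving only c.
Row 1, column 2: row 1 has {b, c, d, e, f} and column 2 has {b, d, e, f}, leaving only a.
So row 1 reads: c a b f d e.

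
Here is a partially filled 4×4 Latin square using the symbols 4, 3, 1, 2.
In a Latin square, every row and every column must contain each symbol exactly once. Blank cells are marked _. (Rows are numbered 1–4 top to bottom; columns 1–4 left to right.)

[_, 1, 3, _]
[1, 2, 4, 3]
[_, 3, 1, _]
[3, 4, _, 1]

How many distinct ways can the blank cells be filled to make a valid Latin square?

2

Row 1, column 1: eliminating its row and column leaves {4, 2}.
Row 1, column 4: eliminating its row and column leaves {4, 2}.
Row 3, column 1: eliminating its row and column leaves {4, 2}.
Row 3, column 4: eliminating its row and column leaves {4, 2}.
Row 4, column 3: eliminating its row and column leaves {2}.
Enumerating the assignments across these blanks that avoid any row or column repeat gives 2 completions.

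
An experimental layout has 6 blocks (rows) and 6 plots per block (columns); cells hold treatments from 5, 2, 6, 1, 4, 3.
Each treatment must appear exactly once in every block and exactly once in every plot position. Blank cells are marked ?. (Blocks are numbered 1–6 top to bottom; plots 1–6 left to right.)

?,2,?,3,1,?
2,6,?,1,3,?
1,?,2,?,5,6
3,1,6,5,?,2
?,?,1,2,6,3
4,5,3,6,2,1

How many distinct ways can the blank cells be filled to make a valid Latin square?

Block 1, plot 1: eliminating its block and plot leaves {5, 6}.
Block 1, plot 3: eliminating its block and plot leaves {5, 4}.
Block 1, plot 6: eliminating its block and plot leaves {5, 4}.
Block 2, plot 3: eliminating its block and plot leaves {5, 4}.
Block 2, plot 6: eliminating its block and plot leaves {5, 4}.
Block 3, plot 2: eliminating its block and plot leaves {4, 3}.
Block 3, plot 4: eliminating its block and plot leaves {4}.
Block 4, plot 5: eliminating its block and plot leaves {4}.
Block 5, plot 1: eliminating its block and plot leaves {5}.
Block 5, plot 2: eliminating its block and plot leaves {4}.
Enumerating the assignments across these blanks that avoid any block or plot repeat gives 2 completions.

2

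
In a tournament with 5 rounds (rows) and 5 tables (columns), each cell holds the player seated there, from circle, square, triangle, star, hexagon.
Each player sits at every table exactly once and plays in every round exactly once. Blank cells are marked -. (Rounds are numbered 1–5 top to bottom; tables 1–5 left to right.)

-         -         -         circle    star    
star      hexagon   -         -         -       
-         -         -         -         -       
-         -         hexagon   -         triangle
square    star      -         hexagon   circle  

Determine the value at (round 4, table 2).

square

Round 2, table 5: round 2 has {star, hexagon} and table 5 has {circle, triangle, star}, leaving only square.
Round 2, table 4: round 2 has {square, star, hexagon} and table 4 has {circle, hexagon}, leaving only triangle.
Round 2, table 3: round 2 has {square, triangle, star, hexagon} and table 3 has {hexagon}, leaving only circle.
Round 3, table 5: round 3 has {} and table 5 has {circle, square, triangle, star}, leaving only hexagon.
Round 4, table 1: round 4 has {triangle, hexagon} and table 1 has {square, star}, leaving only circle.
Round 4 already has {circle, triangle, hexagon} and table 2 already has {star, hexagon}, so round 4, table 2 must be square.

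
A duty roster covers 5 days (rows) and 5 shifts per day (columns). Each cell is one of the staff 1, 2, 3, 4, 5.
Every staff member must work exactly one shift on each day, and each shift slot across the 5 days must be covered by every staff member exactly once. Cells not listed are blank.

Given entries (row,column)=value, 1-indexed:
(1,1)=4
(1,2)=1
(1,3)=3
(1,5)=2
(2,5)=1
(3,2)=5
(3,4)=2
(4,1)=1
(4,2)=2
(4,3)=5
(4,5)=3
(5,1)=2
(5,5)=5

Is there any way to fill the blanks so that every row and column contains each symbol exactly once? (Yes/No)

No day or shift among the givens repeats a symbol, and propagating forced cells runs into no contradiction.
One valid completion exists (for instance, 4 1 3 5 2 / 5 4 2 3 1 / 3 5 1 2 4 / 1 2 5 4 3 / 2 3 4 1 5).

Yes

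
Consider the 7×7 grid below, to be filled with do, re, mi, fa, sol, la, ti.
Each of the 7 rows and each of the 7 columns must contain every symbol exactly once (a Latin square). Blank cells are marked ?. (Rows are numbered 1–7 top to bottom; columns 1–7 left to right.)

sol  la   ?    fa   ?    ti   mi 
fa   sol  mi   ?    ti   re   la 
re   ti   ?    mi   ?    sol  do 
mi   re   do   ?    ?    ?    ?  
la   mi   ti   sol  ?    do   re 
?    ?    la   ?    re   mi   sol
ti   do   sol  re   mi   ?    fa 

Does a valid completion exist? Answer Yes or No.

No row or column among the givens repeats a symbol, and propagating forced cells runs into no contradiction.
One valid completion exists (for instance, sol la re fa do ti mi / fa sol mi do ti re la / re ti fa mi la sol do / mi re do la sol fa ti / la mi ti sol fa do re / do fa la ti re mi sol / ti do sol re mi la fa).

Yes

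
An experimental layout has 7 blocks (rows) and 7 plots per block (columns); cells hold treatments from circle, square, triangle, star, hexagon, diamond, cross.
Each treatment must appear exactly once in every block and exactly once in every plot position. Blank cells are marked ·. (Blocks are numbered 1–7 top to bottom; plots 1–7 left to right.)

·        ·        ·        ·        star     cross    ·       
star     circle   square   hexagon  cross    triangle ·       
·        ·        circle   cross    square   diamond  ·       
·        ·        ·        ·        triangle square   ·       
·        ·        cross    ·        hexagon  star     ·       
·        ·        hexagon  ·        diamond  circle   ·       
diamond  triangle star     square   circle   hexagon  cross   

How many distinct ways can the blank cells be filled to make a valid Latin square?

12

Block 1, plot 1: eliminating its block and plot leaves {circle, square, triangle, hexagon}.
Block 1, plot 2: eliminating its block and plot leaves {square, hexagon, diamond}.
Block 1, plot 3: eliminating its block and plot leaves {triangle, diamond}.
Block 1, plot 4: eliminating its block and plot leaves {circle, triangle, diamond}.
Block 1, plot 7: eliminating its block and plot leaves {circle, square, triangle, hexagon, diamond}.
Block 2, plot 7: eliminating its block and plot leaves {diamond}.
Block 3, plot 1: eliminating its block and plot leaves {triangle, hexagon}.
Block 3, plot 2: eliminating its block and plot leaves {star, hexagon}.
Block 3, plot 7: eliminating its block and plot leaves {triangle, star, hexagon}.
Block 4, plot 1: eliminating its block and plot leaves {circle, hexagon, cross}.
Block 4, plot 2: eliminating its block and plot leaves {star, hexagon, diamond, cross}.
Block 4, plot 3: eliminating its block and plot leaves {diamond}.
Block 4, plot 4: eliminating its block and plot leaves {circle, star, diamond}.
Block 4, plot 7: eliminating its block and plot leaves {circle, star, hexagon, diamond}.
Block 5, plot 1: eliminating its block and plot leaves {circle, square, triangle}.
Block 5, plot 2: eliminating its block and plot leaves {square, diamond}.
Block 5, plot 4: eliminating its block and plot leaves {circle, triangle, diamond}.
Block 5, plot 7: eliminating its block and plot leaves {circle, square, triangle, diamond}.
Block 6, plot 1: eliminating its block and plot leaves {square, triangle, cross}.
Block 6, plot 2: eliminating its block and plot leaves {square, star, cross}.
Block 6, plot 4: eliminating its block and plot leaves {triangle, star}.
Block 6, plot 7: eliminating its block and plot leaves {square, triangle, star}.
Enumerating the assignments across these blanks that avoid any block or plot repeat gives 12 completions.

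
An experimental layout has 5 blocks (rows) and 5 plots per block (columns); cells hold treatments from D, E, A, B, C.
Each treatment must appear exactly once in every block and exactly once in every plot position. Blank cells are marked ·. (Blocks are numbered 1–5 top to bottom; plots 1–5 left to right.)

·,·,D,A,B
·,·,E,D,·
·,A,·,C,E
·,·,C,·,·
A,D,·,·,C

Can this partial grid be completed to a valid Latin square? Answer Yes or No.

No

Block 2, plot 5: block 2 has {D, E} and plot 5 has {E, B, C}, so it must be A.
Block 3, plot 3: block 3 has {E, A, C} and plot 3 has {D, E, C}, so it must be B.
Now block 5, plot 3: block 5 together with plot 3 already contain {D, E, A, B, C} — every symbol — so nothing can go there. The grid has no valid completion.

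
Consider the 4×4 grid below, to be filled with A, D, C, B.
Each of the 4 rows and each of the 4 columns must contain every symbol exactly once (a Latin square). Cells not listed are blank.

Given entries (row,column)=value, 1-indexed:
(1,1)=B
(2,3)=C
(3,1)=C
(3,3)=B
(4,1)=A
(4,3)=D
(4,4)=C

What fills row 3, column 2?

Row 1, column 3: row 1 has {B} and column 3 has {D, C, B}, leaving only A.
Row 1, column 4: row 1 has {A, B} and column 4 has {C}, leaving only D.
Row 1, column 2: row 1 has {A, D, B} and column 2 has {}, leaving only C.
Row 2, column 1: row 2 has {C} and column 1 has {A, C, B}, leaving only D.
Row 3, column 4: row 3 has {C, B} and column 4 has {D, C}, leaving only A.
Row 3 already has {A, C, B} and column 2 already has {C}, so row 3, column 2 must be D.

D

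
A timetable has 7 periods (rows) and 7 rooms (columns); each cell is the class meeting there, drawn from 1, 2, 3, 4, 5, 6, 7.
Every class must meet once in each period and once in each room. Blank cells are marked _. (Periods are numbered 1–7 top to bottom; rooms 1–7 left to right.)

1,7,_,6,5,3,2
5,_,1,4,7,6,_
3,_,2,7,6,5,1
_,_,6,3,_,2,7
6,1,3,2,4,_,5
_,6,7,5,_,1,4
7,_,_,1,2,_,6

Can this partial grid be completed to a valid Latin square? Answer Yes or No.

Yes

No period or room among the givens repeats a symbol, and propagating forced cells runs into no contradiction.
One valid completion exists (for instance, 1 7 4 6 5 3 2 / 5 2 1 4 7 6 3 / 3 4 2 7 6 5 1 / 4 5 6 3 1 2 7 / 6 1 3 2 4 7 5 / 2 6 7 5 3 1 4 / 7 3 5 1 2 4 6).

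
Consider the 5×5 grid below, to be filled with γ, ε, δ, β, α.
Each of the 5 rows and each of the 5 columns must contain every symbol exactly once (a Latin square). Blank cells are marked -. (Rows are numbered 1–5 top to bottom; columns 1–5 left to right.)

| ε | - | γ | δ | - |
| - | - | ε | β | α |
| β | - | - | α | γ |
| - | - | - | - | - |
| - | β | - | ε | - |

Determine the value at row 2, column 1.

δ

Row 1, column 2: row 1 has {γ, ε, δ} and column 2 has {β}, leaving only α.
Row 1, column 5: row 1 has {γ, ε, δ, α} and column 5 has {γ, α}, leaving only β.
Row 3, column 3: row 3 has {γ, β, α} and column 3 has {γ, ε}, leaving only δ.
Row 3, column 2: row 3 has {γ, δ, β, α} and column 2 has {β, α}, leaving only ε.
Row 4, column 4: row 4 has {} and column 4 has {ε, δ, β, α}, leaving only γ.
Row 4, column 2: row 4 has {γ} and column 2 has {ε, β, α}, leaving only δ.
Row 2, column 2: row 2 has {ε, β, α} and column 2 has {ε, δ, β, α}, leaving only γ.
Row 2 already has {γ, ε, β, α} and column 1 already has {ε, β}, so row 2, column 1 must be δ.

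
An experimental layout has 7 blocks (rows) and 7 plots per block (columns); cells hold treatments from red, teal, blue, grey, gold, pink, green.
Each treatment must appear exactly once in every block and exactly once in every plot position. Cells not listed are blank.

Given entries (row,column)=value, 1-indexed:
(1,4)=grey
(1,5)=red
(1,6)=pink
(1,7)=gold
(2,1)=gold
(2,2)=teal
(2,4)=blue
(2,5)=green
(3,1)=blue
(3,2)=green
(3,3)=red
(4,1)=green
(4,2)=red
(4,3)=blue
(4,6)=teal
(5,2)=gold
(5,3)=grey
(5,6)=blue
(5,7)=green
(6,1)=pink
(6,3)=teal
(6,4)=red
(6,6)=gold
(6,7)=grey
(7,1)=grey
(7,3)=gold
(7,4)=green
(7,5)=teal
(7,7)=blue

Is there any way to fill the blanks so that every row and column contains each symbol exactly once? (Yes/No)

No

Block 1, plot 1: block 1 has {red, grey, gold, pink} and plot 1 has {blue, grey, gold, pink, green}, so it must be teal.
Block 1, plot 2: block 1 has {red, teal, grey, gold, pink} and plot 2 has {red, teal, gold, green}, so it must be blue.
Now block 6, plot 2: block 6 together with plot 2 already contain {red, teal, blue, grey, gold, pink, green} — every symbol — so nothing can go there. The grid has no valid completion.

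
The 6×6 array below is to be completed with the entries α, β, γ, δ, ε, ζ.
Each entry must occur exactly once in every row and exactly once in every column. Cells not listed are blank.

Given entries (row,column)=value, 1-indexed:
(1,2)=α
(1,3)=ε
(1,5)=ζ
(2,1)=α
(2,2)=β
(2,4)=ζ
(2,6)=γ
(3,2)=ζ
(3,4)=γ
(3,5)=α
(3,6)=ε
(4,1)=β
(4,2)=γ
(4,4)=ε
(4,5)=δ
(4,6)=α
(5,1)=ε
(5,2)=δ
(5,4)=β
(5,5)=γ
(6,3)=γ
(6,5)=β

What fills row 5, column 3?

Row 1, column 4: row 1 has {α, ε, ζ} and column 4 has {β, γ, ε, ζ}, leaving only δ.
Row 1, column 1: row 1 has {α, δ, ε, ζ} and column 1 has {α, β, ε}, leaving only γ.
Row 1, column 6: row 1 has {α, γ, δ, ε, ζ} and column 6 has {α, γ, ε}, leaving only β.
Row 2, column 3: row 2 has {α, β, γ, ζ} and column 3 has {γ, ε}, leaving only δ.
Row 2, column 5: row 2 has {α, β, γ, δ, ζ} and column 5 has {α, β, γ, δ, ζ}, leaving only ε.
Row 3, column 1: row 3 has {α, γ, ε, ζ} and column 1 has {α, β, γ, ε}, leaving only δ.
Row 3, column 3: row 3 has {α, γ, δ, ε, ζ} and column 3 has {γ, δ, ε}, leaving only β.
Row 4, column 3: row 4 has {α, β, γ, δ, ε} and column 3 has {β, γ, δ, ε}, leaving only ζ.
Row 5 already has {β, γ, δ, ε} and column 3 already has {β, γ, δ, ε, ζ}, so row 5, column 3 must be α.

α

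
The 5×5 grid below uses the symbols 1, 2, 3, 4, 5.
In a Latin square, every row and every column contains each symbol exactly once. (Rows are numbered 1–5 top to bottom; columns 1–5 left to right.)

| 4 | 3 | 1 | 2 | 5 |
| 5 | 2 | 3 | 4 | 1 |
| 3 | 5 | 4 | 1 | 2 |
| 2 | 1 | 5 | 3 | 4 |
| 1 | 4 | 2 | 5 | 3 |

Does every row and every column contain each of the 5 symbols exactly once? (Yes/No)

Each row is a permutation of the 5 symbols, and so is each column.

Yes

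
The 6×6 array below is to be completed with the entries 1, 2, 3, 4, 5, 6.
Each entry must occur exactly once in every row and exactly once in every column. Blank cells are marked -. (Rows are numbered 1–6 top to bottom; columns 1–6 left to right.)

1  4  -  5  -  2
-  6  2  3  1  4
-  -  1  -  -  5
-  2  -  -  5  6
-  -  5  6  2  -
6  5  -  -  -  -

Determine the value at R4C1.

Row 2, column 1: row 2 has {1, 2, 3, 4, 6} and column 1 has {1, 6}, leaving only 5.
Row 3, column 2: row 3 has {1, 5} and column 2 has {2, 4, 5, 6}, leaving only 3.
Row 5, column 2: row 5 has {2, 5, 6} and column 2 has {2, 3, 4, 5, 6}, leaving only 1.
Row 5, column 6: row 5 has {1, 2, 5, 6} and column 6 has {2, 4, 5, 6}, leaving only 3.
Row 5, column 1: row 5 has {1, 2, 3, 5, 6} and column 1 has {1, 5, 6}, leaving only 4.
Row 4 already has {2, 5, 6} and column 1 already has {1, 4, 5, 6}, so row 4, column 1 must be 3.

3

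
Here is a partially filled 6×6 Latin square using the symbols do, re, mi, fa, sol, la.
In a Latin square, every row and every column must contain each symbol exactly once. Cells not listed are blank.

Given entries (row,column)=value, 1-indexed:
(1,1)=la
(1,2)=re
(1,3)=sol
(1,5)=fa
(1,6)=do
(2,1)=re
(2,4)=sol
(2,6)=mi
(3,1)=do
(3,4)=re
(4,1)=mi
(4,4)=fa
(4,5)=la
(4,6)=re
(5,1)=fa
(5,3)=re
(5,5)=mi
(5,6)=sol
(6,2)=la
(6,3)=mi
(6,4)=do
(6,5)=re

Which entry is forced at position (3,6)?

la

Row 1, column 4: row 1 has {do, re, fa, sol, la} and column 4 has {do, re, fa, sol}, leaving only mi.
Row 2, column 5: row 2 has {re, mi, sol} and column 5 has {re, mi, fa, la}, leaving only do.
Row 2, column 2: row 2 has {do, re, mi, sol} and column 2 has {re, la}, leaving only fa.
Row 2, column 3: row 2 has {do, re, mi, fa, sol} and column 3 has {re, mi, sol}, leaving only la.
Row 3, column 3: row 3 has {do, re} and column 3 has {re, mi, sol, la}, leaving only fa.
Row 3 already has {do, re, fa} and column 6 already has {do, re, mi, sol}, so row 3, column 6 must be la.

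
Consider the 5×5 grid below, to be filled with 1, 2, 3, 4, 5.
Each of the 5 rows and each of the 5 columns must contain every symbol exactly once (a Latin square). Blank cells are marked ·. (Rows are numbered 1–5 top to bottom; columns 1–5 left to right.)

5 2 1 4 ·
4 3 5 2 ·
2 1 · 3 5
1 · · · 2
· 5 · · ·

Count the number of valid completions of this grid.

1

Row 1, column 5: eliminating its row and column leaves {3}.
Row 2, column 5: eliminating its row and column leaves {1}.
Row 3, column 3: eliminating its row and column leaves {4}.
Row 4, column 2: eliminating its row and column leaves {4}.
Row 4, column 3: eliminating its row and column leaves {3, 4}.
Row 4, column 4: eliminating its row and column leaves {5}.
Row 5, column 1: eliminating its row and column leaves {3}.
Row 5, column 3: eliminating its row and column leaves {2, 3, 4}.
Row 5, column 4: eliminating its row and column leaves {1}.
Row 5, column 5: eliminating its row and column leaves {1, 3, 4}.
Only one assignment across all blanks avoids any row or column repeat, giving 1 completion.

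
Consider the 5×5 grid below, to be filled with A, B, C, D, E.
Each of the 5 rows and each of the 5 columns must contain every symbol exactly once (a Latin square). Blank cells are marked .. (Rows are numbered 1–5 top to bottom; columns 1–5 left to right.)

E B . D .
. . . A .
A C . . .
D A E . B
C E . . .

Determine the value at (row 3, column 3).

Row 2, column 1: row 2 has {A} and column 1 has {A, C, D, E}, leaving only B.
Row 2, column 2: row 2 has {A, B} and column 2 has {A, B, C, E}, leaving only D.
Row 2, column 3: row 2 has {A, B, D} and column 3 has {E}, leaving only C.
Row 1, column 3: row 1 has {B, D, E} and column 3 has {C, E}, leaving only A.
Row 1, column 5: row 1 has {A, B, D, E} and column 5 has {B}, leaving only C.
Row 2, column 5: row 2 has {A, B, C, D} and column 5 has {B, C}, leaving only E.
Row 3, column 5: row 3 has {A, C} and column 5 has {B, C, E}, leaving only D.
Row 3 already has {A, C, D} and column 3 already has {A, C, E}, so row 3, column 3 must be B.

B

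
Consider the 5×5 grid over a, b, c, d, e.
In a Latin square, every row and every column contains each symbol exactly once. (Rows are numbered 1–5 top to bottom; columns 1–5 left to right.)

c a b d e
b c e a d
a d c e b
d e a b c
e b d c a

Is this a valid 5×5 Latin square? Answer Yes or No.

Yes

Each row is a permutation of the 5 symbols, and so is each column.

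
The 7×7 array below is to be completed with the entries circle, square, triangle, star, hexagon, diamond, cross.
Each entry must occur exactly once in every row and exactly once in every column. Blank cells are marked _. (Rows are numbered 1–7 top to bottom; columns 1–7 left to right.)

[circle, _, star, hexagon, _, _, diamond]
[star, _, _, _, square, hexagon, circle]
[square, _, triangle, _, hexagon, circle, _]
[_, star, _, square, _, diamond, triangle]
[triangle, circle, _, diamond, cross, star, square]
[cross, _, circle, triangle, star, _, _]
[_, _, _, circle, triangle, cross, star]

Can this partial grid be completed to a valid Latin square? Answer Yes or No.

Row 1, column 5: row 1 together with column 5 already contain {circle, square, triangle, star, hexagon, diamond, cross} — every symbol — so nothing can go there. The grid has no valid completion.

No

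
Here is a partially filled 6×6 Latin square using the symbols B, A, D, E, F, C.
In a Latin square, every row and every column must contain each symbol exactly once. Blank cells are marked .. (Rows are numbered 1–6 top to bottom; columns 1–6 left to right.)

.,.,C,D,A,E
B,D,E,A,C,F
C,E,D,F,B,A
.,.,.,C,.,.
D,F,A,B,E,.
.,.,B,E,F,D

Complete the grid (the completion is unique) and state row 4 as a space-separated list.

Row 4, column 3: row 4 has {C} and column 3 has {B, A, D, E, C}, leaving only F.
Row 4, column 5: row 4 has {F, C} and column 5 has {B, A, E, F, C}, leaving only D.
Row 4, column 6: row 4 has {D, F, C} and column 6 has {A, D, E, F}, leaving only B.
Row 4, column 2: row 4 has {B, D, F, C} and column 2 has {D, E, F}, leaving only A.
Row 4, column 1: row 4 has {B, A, D, F, C} and column 1 has {B, D, C}, leaving only E.
So row 4 reads: E A F C D B.

E A F C D B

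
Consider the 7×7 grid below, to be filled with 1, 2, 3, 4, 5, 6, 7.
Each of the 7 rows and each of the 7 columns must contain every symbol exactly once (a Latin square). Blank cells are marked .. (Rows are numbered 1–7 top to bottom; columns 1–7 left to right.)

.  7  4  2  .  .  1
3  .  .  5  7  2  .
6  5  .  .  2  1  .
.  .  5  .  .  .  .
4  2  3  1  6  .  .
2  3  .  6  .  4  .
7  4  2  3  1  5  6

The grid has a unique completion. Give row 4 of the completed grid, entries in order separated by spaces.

1 6 5 7 4 3 2

Row 4, column 1: row 4 has {5} and column 1 has {2, 3, 4, 6, 7}, leaving only 1.
Row 4, column 2: row 4 has {1, 5} and column 2 has {2, 3, 4, 5, 7}, leaving only 6.
Row 1, column 1: row 1 has {1, 2, 4, 7} and column 1 has {1, 2, 3, 4, 6, 7}, leaving only 5.
Row 1, column 5: row 1 has {1, 2, 4, 5, 7} and column 5 has {1, 2, 6, 7}, leaving only 3.
Row 4, column 5: row 4 has {1, 5, 6} and column 5 has {1, 2, 3, 6, 7}, leaving only 4.
Row 4, column 4: row 4 has {1, 4, 5, 6} and column 4 has {1, 2, 3, 5, 6}, leaving only 7.
Row 4, column 6: row 4 has {1, 4, 5, 6, 7} and column 6 has {1, 2, 4, 5}, leaving only 3.
Row 4, column 7: row 4 has {1, 3, 4, 5, 6, 7} and column 7 has {1, 6}, leaving only 2.
So row 4 reads: 1 6 5 7 4 3 2.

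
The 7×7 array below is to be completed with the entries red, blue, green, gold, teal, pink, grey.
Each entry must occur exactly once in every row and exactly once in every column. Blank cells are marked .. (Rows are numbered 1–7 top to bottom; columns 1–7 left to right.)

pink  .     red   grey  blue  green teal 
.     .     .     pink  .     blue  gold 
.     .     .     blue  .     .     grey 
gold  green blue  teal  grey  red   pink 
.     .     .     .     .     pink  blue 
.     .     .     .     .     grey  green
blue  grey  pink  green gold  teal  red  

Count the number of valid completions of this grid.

Row 1, column 2: eliminating its row and column leaves {gold}.
Row 2, column 1: eliminating its row and column leaves {red, green, teal, grey}.
Row 2, column 2: eliminating its row and column leaves {red, teal}.
Row 2, column 3: eliminating its row and column leaves {green, teal, grey}.
Row 2, column 5: eliminating its row and column leaves {red, green, teal}.
Row 3, column 1: eliminating its row and column leaves {red, green, teal}.
Row 3, column 2: eliminating its row and column leaves {red, gold, teal, pink}.
Row 3, column 3: eliminating its row and column leaves {green, gold, teal}.
Row 3, column 5: eliminating its row and column leaves {red, green, teal, pink}.
Row 3, column 6: eliminating its row and column leaves {gold}.
Row 5, column 1: eliminating its row and column leaves {red, green, teal, grey}.
Row 5, column 2: eliminating its row and column leaves {red, gold, teal}.
Row 5, column 3: eliminating its row and column leaves {green, gold, teal, grey}.
Row 5, column 4: eliminating its row and column leaves {red, gold}.
Row 5, column 5: eliminating its row and column leaves {red, green, teal}.
Row 6, column 1: eliminating its row and column leaves {red, teal}.
Row 6, column 2: eliminating its row and column leaves {red, blue, gold, teal, pink}.
Row 6, column 3: eliminating its row and column leaves {gold, teal}.
Row 6, column 4: eliminating its row and column leaves {red, gold}.
Row 6, column 5: eliminating its row and column leaves {red, teal, pink}.
Enumerating the assignments across these blanks that avoid any row or column repeat gives 9 completions.

9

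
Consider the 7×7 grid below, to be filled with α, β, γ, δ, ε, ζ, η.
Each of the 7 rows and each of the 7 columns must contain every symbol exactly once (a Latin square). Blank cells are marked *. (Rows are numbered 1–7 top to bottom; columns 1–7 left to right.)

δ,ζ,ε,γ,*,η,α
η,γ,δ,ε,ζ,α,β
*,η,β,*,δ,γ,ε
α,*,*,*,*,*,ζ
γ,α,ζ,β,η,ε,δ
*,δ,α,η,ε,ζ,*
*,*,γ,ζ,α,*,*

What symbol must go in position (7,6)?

Row 1, column 5: row 1 has {α, γ, δ, ε, ζ, η} and column 5 has {α, δ, ε, ζ, η}, leaving only β.
Row 3, column 1: row 3 has {β, γ, δ, ε, η} and column 1 has {α, γ, δ, η}, leaving only ζ.
Row 3, column 4: row 3 has {β, γ, δ, ε, ζ, η} and column 4 has {β, γ, ε, ζ, η}, leaving only α.
Row 4, column 3: row 4 has {α, ζ} and column 3 has {α, β, γ, δ, ε, ζ}, leaving only η.
Row 4, column 4: row 4 has {α, ζ, η} and column 4 has {α, β, γ, ε, ζ, η}, leaving only δ.
Row 4, column 5: row 4 has {α, δ, ζ, η} and column 5 has {α, β, δ, ε, ζ, η}, leaving only γ.
Row 4, column 6: row 4 has {α, γ, δ, ζ, η} and column 6 has {α, γ, ε, ζ, η}, leaving only β.
Row 7 already has {α, γ, ζ} and column 6 already has {α, β, γ, ε, ζ, η}, so row 7, column 6 must be δ.

δ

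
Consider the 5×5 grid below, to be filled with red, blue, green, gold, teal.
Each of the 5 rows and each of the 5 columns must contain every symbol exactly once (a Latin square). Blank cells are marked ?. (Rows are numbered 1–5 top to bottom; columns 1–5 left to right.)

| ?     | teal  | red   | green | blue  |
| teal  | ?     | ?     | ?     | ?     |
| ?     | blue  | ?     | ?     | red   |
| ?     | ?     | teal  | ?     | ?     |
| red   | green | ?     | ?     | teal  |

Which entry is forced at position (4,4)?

Row 1, column 1: row 1 has {red, blue, green, teal} and column 1 has {red, teal}, leaving only gold.
Row 3, column 1: row 3 has {red, blue} and column 1 has {red, gold, teal}, leaving only green.
Row 3, column 3: row 3 has {red, blue, green} and column 3 has {red, teal}, leaving only gold.
Row 3, column 4: row 3 has {red, blue, green, gold} and column 4 has {green}, leaving only teal.
Row 4, column 1: row 4 has {teal} and column 1 has {red, green, gold, teal}, leaving only blue.
Row 5, column 3: row 5 has {red, green, teal} and column 3 has {red, gold, teal}, leaving only blue.
Row 2, column 3: row 2 has {teal} and column 3 has {red, blue, gold, teal}, leaving only green.
Row 2, column 5: row 2 has {green, teal} and column 5 has {red, blue, teal}, leaving only gold.
Row 2, column 2: row 2 has {green, gold, teal} and column 2 has {blue, green, teal}, leaving only red.
Row 2, column 4: row 2 has {red, green, gold, teal} and column 4 has {green, teal}, leaving only blue.
Row 4, column 2: row 4 has {blue, teal} and column 2 has {red, blue, green, teal}, leaving only gold.
Row 4 already has {blue, gold, teal} and column 4 already has {blue, green, teal}, so row 4, column 4 must be red.

red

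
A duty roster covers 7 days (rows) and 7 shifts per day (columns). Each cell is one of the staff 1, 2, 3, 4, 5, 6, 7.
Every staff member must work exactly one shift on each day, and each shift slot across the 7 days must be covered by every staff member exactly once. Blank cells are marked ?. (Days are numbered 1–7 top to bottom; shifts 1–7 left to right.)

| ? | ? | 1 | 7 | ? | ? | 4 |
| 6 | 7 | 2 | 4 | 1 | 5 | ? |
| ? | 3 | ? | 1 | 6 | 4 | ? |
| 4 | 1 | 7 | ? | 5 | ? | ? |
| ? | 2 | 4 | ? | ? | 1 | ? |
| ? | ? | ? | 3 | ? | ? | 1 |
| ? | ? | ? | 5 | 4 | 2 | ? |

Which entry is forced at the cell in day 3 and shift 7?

Day 2, shift 7: day 2 has {1, 2, 4, 5, 6, 7} and shift 7 has {1, 4}, leaving only 3.
Day 3, shift 3: day 3 has {1, 3, 4, 6} and shift 3 has {1, 2, 4, 7}, leaving only 5.
Day 5, shift 4: day 5 has {1, 2, 4} and shift 4 has {1, 3, 4, 5, 7}, leaving only 6.
Day 4, shift 4: day 4 has {1, 4, 5, 7} and shift 4 has {1, 3, 4, 5, 6, 7}, leaving only 2.
Day 4, shift 7: day 4 has {1, 2, 4, 5, 7} and shift 7 has {1, 3, 4}, leaving only 6.
Day 4, shift 6: day 4 has {1, 2, 4, 5, 6, 7} and shift 6 has {1, 2, 4, 5}, leaving only 3.
Day 1, shift 6: day 1 has {1, 4, 7} and shift 6 has {1, 2, 3, 4, 5}, leaving only 6.
Day 1, shift 2: day 1 has {1, 4, 6, 7} and shift 2 has {1, 2, 3, 7}, leaving only 5.
Day 6, shift 3: day 6 has {1, 3} and shift 3 has {1, 2, 4, 5, 7}, leaving only 6.
Day 6, shift 2: day 6 has {1, 3, 6} and shift 2 has {1, 2, 3, 5, 7}, leaving only 4.
Day 6, shift 6: day 6 has {1, 3, 4, 6} and shift 6 has {1, 2, 3, 4, 5, 6}, leaving only 7.
Day 6, shift 5: day 6 has {1, 3, 4, 6, 7} and shift 5 has {1, 4, 5, 6}, leaving only 2.
Day 1, shift 5: day 1 has {1, 4, 5, 6, 7} and shift 5 has {1, 2, 4, 5, 6}, leaving only 3.
Day 1, shift 1: day 1 has {1, 3, 4, 5, 6, 7} and shift 1 has {4, 6}, leaving only 2.
Day 3, shift 1: day 3 has {1, 3, 4, 5, 6} and shift 1 has {2, 4, 6}, leaving only 7.
Day 3 already has {1, 3, 4, 5, 6, 7} and shift 7 already has {1, 3, 4, 6}, so day 3, shift 7 must be 2.

2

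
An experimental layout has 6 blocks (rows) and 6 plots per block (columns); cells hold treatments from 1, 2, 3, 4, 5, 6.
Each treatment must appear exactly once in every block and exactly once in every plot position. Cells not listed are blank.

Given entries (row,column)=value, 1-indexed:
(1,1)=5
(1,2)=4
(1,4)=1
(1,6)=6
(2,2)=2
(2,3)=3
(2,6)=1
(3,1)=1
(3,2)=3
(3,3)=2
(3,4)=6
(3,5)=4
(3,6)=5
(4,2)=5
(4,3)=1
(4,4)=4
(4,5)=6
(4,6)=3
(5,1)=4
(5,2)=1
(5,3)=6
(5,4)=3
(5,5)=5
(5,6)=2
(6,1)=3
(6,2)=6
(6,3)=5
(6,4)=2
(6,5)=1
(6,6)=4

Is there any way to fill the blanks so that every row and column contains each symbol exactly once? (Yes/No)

No

Block 1, plot 3: block 1 together with plot 3 already contain {1, 2, 3, 4, 5, 6} — every symbol — so nothing can go there. The grid has no valid completion.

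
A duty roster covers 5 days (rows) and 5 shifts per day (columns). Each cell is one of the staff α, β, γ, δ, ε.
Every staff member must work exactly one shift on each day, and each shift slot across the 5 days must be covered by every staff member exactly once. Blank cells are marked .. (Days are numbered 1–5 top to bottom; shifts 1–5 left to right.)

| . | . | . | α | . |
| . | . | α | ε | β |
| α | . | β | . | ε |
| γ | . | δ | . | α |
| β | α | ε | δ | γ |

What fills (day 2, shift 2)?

Day 1, shift 3: day 1 has {α} and shift 3 has {α, β, δ, ε}, leaving only γ.
Day 1, shift 5: day 1 has {α, γ} and shift 5 has {α, β, γ, ε}, leaving only δ.
Day 1, shift 1: day 1 has {α, γ, δ} and shift 1 has {α, β, γ}, leaving only ε.
Day 1, shift 2: day 1 has {α, γ, δ, ε} and shift 2 has {α}, leaving only β.
Day 2, shift 1: day 2 has {α, β, ε} and shift 1 has {α, β, γ, ε}, leaving only δ.
Day 2 already has {α, β, δ, ε} and shift 2 already has {α, β}, so day 2, shift 2 must be γ.

γ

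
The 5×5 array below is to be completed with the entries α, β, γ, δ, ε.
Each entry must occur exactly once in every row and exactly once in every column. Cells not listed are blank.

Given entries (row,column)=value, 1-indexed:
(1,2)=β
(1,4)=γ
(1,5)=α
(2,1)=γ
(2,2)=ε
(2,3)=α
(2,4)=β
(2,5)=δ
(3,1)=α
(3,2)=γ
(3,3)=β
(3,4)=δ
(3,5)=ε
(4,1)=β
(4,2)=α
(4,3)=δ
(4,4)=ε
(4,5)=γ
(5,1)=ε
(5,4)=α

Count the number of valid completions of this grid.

Row 1, column 1: eliminating its row and column leaves {δ}.
Row 1, column 3: eliminating its row and column leaves {ε}.
Row 5, column 2: eliminating its row and column leaves {δ}.
Row 5, column 3: eliminating its row and column leaves {γ}.
Row 5, column 5: eliminating its row and column leaves {β}.
Only one assignment across all blanks avoids any row or column repeat, giving 1 completion.

1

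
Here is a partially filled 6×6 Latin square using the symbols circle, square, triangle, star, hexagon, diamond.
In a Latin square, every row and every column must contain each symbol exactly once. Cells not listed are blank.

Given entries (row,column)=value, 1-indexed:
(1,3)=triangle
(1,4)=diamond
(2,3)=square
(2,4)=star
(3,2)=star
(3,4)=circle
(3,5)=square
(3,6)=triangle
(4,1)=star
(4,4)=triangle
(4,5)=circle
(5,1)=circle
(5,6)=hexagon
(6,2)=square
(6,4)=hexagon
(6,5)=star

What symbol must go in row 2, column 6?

Row 1, column 5: row 1 has {triangle, diamond} and column 5 has {circle, square, star}, leaving only hexagon.
Row 1, column 1: row 1 has {triangle, hexagon, diamond} and column 1 has {circle, star}, leaving only square.
Row 1, column 2: row 1 has {square, triangle, hexagon, diamond} and column 2 has {square, star}, leaving only circle.
Row 1, column 6: row 1 has {circle, square, triangle, hexagon, diamond} and column 6 has {triangle, hexagon}, leaving only star.
Row 5, column 4: row 5 has {circle, hexagon} and column 4 has {circle, triangle, star, hexagon, diamond}, leaving only square.
Row 2, column 6 is narrowed to {circle, diamond}.
If it were diamond, then row 2, column 2 would be left with no valid symbol.
So row 2, column 6 must be circle.

circle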